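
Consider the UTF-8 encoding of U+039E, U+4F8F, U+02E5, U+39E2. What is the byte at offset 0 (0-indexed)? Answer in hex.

U+039E → 2-byte form CE 9E at offsets 0–1.
Offset 0 falls in char 1's range; it's byte 1 of CE 9E = 0xCE.

0xCE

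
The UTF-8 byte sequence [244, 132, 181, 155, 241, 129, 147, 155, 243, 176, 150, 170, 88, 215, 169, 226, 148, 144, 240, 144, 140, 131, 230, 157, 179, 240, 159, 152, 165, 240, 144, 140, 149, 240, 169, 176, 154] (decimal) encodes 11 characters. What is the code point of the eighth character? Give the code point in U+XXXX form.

U+6773

Offset 0: leading byte 0xF4 = 11110100 → 4-byte char #1 = F4 84 B5 9B.
Offset 4: leading byte 0xF1 = 11110001 → 4-byte char #2 = F1 81 93 9B.
Offset 8: leading byte 0xF3 = 11110011 → 4-byte char #3 = F3 B0 96 AA.
Offset 12: leading byte 0x58 = 01011000 → 1-byte char #4 = 58.
Offset 13: leading byte 0xD7 = 11010111 → 2-byte char #5 = D7 A9.
Offset 15: leading byte 0xE2 = 11100010 → 3-byte char #6 = E2 94 90.
Offset 18: leading byte 0xF0 = 11110000 → 4-byte char #7 = F0 90 8C 83.
Offset 22: leading byte 0xE6 = 11100110 → 3-byte char #8 = E6 9D B3.
Leading byte 0xE6 = 11100110 matches 1110xxxx → 3-byte sequence.
Byte 1: 0xE6 = 11100110, payload 0110 (4 bits).
Byte 2: 0x9D = 10011101 (10xxxxxx ✓), payload 011101.
Byte 3: 0xB3 = 10110011 (10xxxxxx ✓), payload 110011.
Concatenate: 0110011101110011 = 0x6773 (16 bits → U+6773).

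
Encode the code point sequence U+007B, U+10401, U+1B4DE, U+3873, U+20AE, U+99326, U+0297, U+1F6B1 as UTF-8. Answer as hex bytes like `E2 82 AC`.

7B F0 90 90 81 F0 9B 93 9E E3 A1 B3 E2 82 AE F2 99 8C A6 CA 97 F0 9F 9A B1

U+007B: 1-byte form → 7B.
U+10401: 4-byte form → F0 90 90 81.
U+1B4DE: 4-byte form → F0 9B 93 9E.
U+3873: 3-byte form → E3 A1 B3.
U+20AE: 3-byte form → E2 82 AE.
U+99326: 4-byte form → F2 99 8C A6.
U+0297: 2-byte form → CA 97.
U+1F6B1: 4-byte form → F0 9F 9A B1.
Concatenated (25 bytes): 7B F0 90 90 81 F0 9B 93 9E E3 A1 B3 E2 82 AE F2 99 8C A6 CA 97 F0 9F 9A B1.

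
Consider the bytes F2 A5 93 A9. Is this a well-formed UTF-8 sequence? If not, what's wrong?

Leading byte 0xF2 = 11110010 → 4-byte form.
Continuation bytes 0xA5=10100101, 0x93=10010011, 0xA9=10101001 all match 10xxxxxx.
Decoded value 0xA54E9 is ≥ 0x10000 (shortest form) and not a surrogate.

valid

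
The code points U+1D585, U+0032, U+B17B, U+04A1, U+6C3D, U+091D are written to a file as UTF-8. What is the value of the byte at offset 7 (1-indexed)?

1-indexed offset 7 is 0-indexed offset 6.
U+1D585 → 4-byte form F0 9D 96 85 at offsets 0–3.
U+0032 → 1-byte form 32 at offsets 4–4.
U+B17B → 3-byte form EB 85 BB at offsets 5–7.
Offset 6 falls in char 3's range; it's byte 2 of EB 85 BB = 0x85.

0x85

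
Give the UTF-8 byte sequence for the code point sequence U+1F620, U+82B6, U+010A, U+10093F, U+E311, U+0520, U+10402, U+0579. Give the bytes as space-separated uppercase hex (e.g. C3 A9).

U+1F620: 4-byte form → F0 9F 98 A0.
U+82B6: 3-byte form → E8 8A B6.
U+010A: 2-byte form → C4 8A.
U+10093F: 4-byte form → F4 80 A4 BF.
U+E311: 3-byte form → EE 8C 91.
U+0520: 2-byte form → D4 A0.
U+10402: 4-byte form → F0 90 90 82.
U+0579: 2-byte form → D5 B9.
Concatenated (24 bytes): F0 9F 98 A0 E8 8A B6 C4 8A F4 80 A4 BF EE 8C 91 D4 A0 F0 90 90 82 D5 B9.

F0 9F 98 A0 E8 8A B6 C4 8A F4 80 A4 BF EE 8C 91 D4 A0 F0 90 90 82 D5 B9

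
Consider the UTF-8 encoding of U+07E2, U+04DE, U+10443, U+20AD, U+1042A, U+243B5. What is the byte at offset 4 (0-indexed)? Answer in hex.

U+07E2 → 2-byte form DF A2 at offsets 0–1.
U+04DE → 2-byte form D3 9E at offsets 2–3.
U+10443 → 4-byte form F0 90 91 83 at offsets 4–7.
Offset 4 falls in char 3's range; it's byte 1 of F0 90 91 83 = 0xF0.

0xF0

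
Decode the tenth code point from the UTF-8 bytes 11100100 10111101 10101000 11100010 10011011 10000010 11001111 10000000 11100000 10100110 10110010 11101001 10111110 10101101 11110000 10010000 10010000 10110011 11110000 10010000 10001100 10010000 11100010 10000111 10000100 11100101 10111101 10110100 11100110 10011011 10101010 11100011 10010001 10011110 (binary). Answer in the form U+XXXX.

U+66EA

Offset 0: leading byte 0xE4 = 11100100 → 3-byte char #1 = E4 BD A8.
Offset 3: leading byte 0xE2 = 11100010 → 3-byte char #2 = E2 9B 82.
Offset 6: leading byte 0xCF = 11001111 → 2-byte char #3 = CF 80.
Offset 8: leading byte 0xE0 = 11100000 → 3-byte char #4 = E0 A6 B2.
Offset 11: leading byte 0xE9 = 11101001 → 3-byte char #5 = E9 BE AD.
Offset 14: leading byte 0xF0 = 11110000 → 4-byte char #6 = F0 90 90 B3.
Offset 18: leading byte 0xF0 = 11110000 → 4-byte char #7 = F0 90 8C 90.
Offset 22: leading byte 0xE2 = 11100010 → 3-byte char #8 = E2 87 84.
Offset 25: leading byte 0xE5 = 11100101 → 3-byte char #9 = E5 BD B4.
Offset 28: leading byte 0xE6 = 11100110 → 3-byte char #10 = E6 9B AA.
Leading byte 0xE6 = 11100110 matches 1110xxxx → 3-byte sequence.
Byte 1: 0xE6 = 11100110, payload 0110 (4 bits).
Byte 2: 0x9B = 10011011 (10xxxxxx ✓), payload 011011.
Byte 3: 0xAA = 10101010 (10xxxxxx ✓), payload 101010.
Concatenate: 0110011011101010 = 0x66EA (16 bits → U+66EA).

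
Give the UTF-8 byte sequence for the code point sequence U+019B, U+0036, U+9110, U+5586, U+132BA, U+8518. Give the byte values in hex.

C6 9B 36 E9 84 90 E5 96 86 F0 93 8A BA E8 94 98

U+019B: 2-byte form → C6 9B.
U+0036: 1-byte form → 36.
U+9110: 3-byte form → E9 84 90.
U+5586: 3-byte form → E5 96 86.
U+132BA: 4-byte form → F0 93 8A BA.
U+8518: 3-byte form → E8 94 98.
Concatenated (16 bytes): C6 9B 36 E9 84 90 E5 96 86 F0 93 8A BA E8 94 98.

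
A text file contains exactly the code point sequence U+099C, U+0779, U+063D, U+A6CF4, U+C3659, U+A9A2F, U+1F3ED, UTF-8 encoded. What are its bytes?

E0 A6 9C DD B9 D8 BD F2 A6 B3 B4 F3 83 99 99 F2 A9 A8 AF F0 9F 8F AD

U+099C: 3-byte form → E0 A6 9C.
U+0779: 2-byte form → DD B9.
U+063D: 2-byte form → D8 BD.
U+A6CF4: 4-byte form → F2 A6 B3 B4.
U+C3659: 4-byte form → F3 83 99 99.
U+A9A2F: 4-byte form → F2 A9 A8 AF.
U+1F3ED: 4-byte form → F0 9F 8F AD.
Concatenated (23 bytes): E0 A6 9C DD B9 D8 BD F2 A6 B3 B4 F3 83 99 99 F2 A9 A8 AF F0 9F 8F AD.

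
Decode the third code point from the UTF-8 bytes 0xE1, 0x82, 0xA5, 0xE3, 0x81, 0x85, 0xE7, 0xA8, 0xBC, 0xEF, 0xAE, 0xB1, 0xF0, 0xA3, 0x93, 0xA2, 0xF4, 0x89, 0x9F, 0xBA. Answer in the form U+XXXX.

Offset 0: leading byte 0xE1 = 11100001 → 3-byte char #1 = E1 82 A5.
Offset 3: leading byte 0xE3 = 11100011 → 3-byte char #2 = E3 81 85.
Offset 6: leading byte 0xE7 = 11100111 → 3-byte char #3 = E7 A8 BC.
Leading byte 0xE7 = 11100111 matches 1110xxxx → 3-byte sequence.
Byte 1: 0xE7 = 11100111, payload 0111 (4 bits).
Byte 2: 0xA8 = 10101000 (10xxxxxx ✓), payload 101000.
Byte 3: 0xBC = 10111100 (10xxxxxx ✓), payload 111100.
Concatenate: 0111101000111100 = 0x7A3C (16 bits → U+7A3C).

U+7A3C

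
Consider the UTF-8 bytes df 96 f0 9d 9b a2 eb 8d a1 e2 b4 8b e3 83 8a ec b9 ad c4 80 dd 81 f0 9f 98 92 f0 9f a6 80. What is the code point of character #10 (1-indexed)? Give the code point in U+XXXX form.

U+1F980

Offset 0: leading byte 0xDF = 11011111 → 2-byte char #1 = DF 96.
Offset 2: leading byte 0xF0 = 11110000 → 4-byte char #2 = F0 9D 9B A2.
Offset 6: leading byte 0xEB = 11101011 → 3-byte char #3 = EB 8D A1.
Offset 9: leading byte 0xE2 = 11100010 → 3-byte char #4 = E2 B4 8B.
Offset 12: leading byte 0xE3 = 11100011 → 3-byte char #5 = E3 83 8A.
Offset 15: leading byte 0xEC = 11101100 → 3-byte char #6 = EC B9 AD.
Offset 18: leading byte 0xC4 = 11000100 → 2-byte char #7 = C4 80.
Offset 20: leading byte 0xDD = 11011101 → 2-byte char #8 = DD 81.
Offset 22: leading byte 0xF0 = 11110000 → 4-byte char #9 = F0 9F 98 92.
Offset 26: leading byte 0xF0 = 11110000 → 4-byte char #10 = F0 9F A6 80.
Leading byte 0xF0 = 11110000 matches 11110xxx → 4-byte sequence.
Byte 1: 0xF0 = 11110000, payload 000 (3 bits).
Byte 2: 0x9F = 10011111 (10xxxxxx ✓), payload 011111.
Byte 3: 0xA6 = 10100110 (10xxxxxx ✓), payload 100110.
Byte 4: 0x80 = 10000000 (10xxxxxx ✓), payload 000000.
Concatenate: 000011111100110000000 = 0x1F980 (21 bits → U+1F980).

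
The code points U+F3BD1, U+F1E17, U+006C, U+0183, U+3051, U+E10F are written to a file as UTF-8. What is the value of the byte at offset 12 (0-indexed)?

U+F3BD1 → 4-byte form F3 B3 AF 91 at offsets 0–3.
U+F1E17 → 4-byte form F3 B1 B8 97 at offsets 4–7.
U+006C → 1-byte form 6C at offsets 8–8.
U+0183 → 2-byte form C6 83 at offsets 9–10.
U+3051 → 3-byte form E3 81 91 at offsets 11–13.
Offset 12 falls in char 5's range; it's byte 2 of E3 81 91 = 0x81.

0x81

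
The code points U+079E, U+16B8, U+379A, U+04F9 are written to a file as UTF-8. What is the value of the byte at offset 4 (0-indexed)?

0xB8

U+079E → 2-byte form DE 9E at offsets 0–1.
U+16B8 → 3-byte form E1 9A B8 at offsets 2–4.
Offset 4 falls in char 2's range; it's byte 3 of E1 9A B8 = 0xB8.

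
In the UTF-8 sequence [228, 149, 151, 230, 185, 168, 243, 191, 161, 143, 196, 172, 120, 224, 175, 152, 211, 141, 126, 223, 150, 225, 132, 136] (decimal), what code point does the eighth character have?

Offset 0: leading byte 0xE4 = 11100100 → 3-byte char #1 = E4 95 97.
Offset 3: leading byte 0xE6 = 11100110 → 3-byte char #2 = E6 B9 A8.
Offset 6: leading byte 0xF3 = 11110011 → 4-byte char #3 = F3 BF A1 8F.
Offset 10: leading byte 0xC4 = 11000100 → 2-byte char #4 = C4 AC.
Offset 12: leading byte 0x78 = 01111000 → 1-byte char #5 = 78.
Offset 13: leading byte 0xE0 = 11100000 → 3-byte char #6 = E0 AF 98.
Offset 16: leading byte 0xD3 = 11010011 → 2-byte char #7 = D3 8D.
Offset 18: leading byte 0x7E = 01111110 → 1-byte char #8 = 7E.
Leading byte 0x7E = 01111110 matches 0xxxxxxx → 1-byte sequence.
Byte 1: 0x7E = 01111110, payload 1111110 (7 bits).
Concatenate: 1111110 = 0x7E (7 bits → U+007E).

U+007E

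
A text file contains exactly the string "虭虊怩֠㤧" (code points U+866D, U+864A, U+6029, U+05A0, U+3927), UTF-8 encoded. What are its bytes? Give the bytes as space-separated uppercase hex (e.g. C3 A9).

U+866D: 3-byte form → E8 99 AD.
U+864A: 3-byte form → E8 99 8A.
U+6029: 3-byte form → E6 80 A9.
U+05A0: 2-byte form → D6 A0.
U+3927: 3-byte form → E3 A4 A7.
Concatenated (14 bytes): E8 99 AD E8 99 8A E6 80 A9 D6 A0 E3 A4 A7.

E8 99 AD E8 99 8A E6 80 A9 D6 A0 E3 A4 A7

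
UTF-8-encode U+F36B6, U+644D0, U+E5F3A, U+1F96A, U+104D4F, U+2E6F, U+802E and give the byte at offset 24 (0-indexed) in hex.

0x80

U+F36B6 → 4-byte form F3 B3 9A B6 at offsets 0–3.
U+644D0 → 4-byte form F1 A4 93 90 at offsets 4–7.
U+E5F3A → 4-byte form F3 A5 BC BA at offsets 8–11.
U+1F96A → 4-byte form F0 9F A5 AA at offsets 12–15.
U+104D4F → 4-byte form F4 84 B5 8F at offsets 16–19.
U+2E6F → 3-byte form E2 B9 AF at offsets 20–22.
U+802E → 3-byte form E8 80 AE at offsets 23–25.
Offset 24 falls in char 7's range; it's byte 2 of E8 80 AE = 0x80.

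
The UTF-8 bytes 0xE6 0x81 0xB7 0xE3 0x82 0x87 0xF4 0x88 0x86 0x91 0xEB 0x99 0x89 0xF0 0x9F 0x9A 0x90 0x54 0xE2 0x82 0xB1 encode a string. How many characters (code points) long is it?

7

Byte at offset 0: 0xE6 = 11100110 → 3-byte char (#1). Advance 3.
Byte at offset 3: 0xE3 = 11100011 → 3-byte char (#2). Advance 3.
Byte at offset 6: 0xF4 = 11110100 → 4-byte char (#3). Advance 4.
Byte at offset 10: 0xEB = 11101011 → 3-byte char (#4). Advance 3.
Byte at offset 13: 0xF0 = 11110000 → 4-byte char (#5). Advance 4.
Byte at offset 17: 0x54 = 01010100 → 1-byte char (#6). Advance 1.
Byte at offset 18: 0xE2 = 11100010 → 3-byte char (#7). Advance 3.
Reached end at offset 21 after 7 code points.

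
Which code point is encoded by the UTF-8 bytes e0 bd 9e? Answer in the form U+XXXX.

Leading byte 0xE0 = 11100000 matches 1110xxxx → 3-byte sequence.
Byte 1: 0xE0 = 11100000, payload 0000 (4 bits).
Byte 2: 0xBD = 10111101 (10xxxxxx ✓), payload 111101.
Byte 3: 0x9E = 10011110 (10xxxxxx ✓), payload 011110.
Concatenate: 0000111101011110 = 0xF5E (16 bits → U+0F5E).

U+0F5E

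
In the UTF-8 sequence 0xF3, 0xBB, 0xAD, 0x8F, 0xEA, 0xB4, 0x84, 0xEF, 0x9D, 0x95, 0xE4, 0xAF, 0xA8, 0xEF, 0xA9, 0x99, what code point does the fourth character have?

Offset 0: leading byte 0xF3 = 11110011 → 4-byte char #1 = F3 BB AD 8F.
Offset 4: leading byte 0xEA = 11101010 → 3-byte char #2 = EA B4 84.
Offset 7: leading byte 0xEF = 11101111 → 3-byte char #3 = EF 9D 95.
Offset 10: leading byte 0xE4 = 11100100 → 3-byte char #4 = E4 AF A8.
Leading byte 0xE4 = 11100100 matches 1110xxxx → 3-byte sequence.
Byte 1: 0xE4 = 11100100, payload 0100 (4 bits).
Byte 2: 0xAF = 10101111 (10xxxxxx ✓), payload 101111.
Byte 3: 0xA8 = 10101000 (10xxxxxx ✓), payload 101000.
Concatenate: 0100101111101000 = 0x4BE8 (16 bits → U+4BE8).

U+4BE8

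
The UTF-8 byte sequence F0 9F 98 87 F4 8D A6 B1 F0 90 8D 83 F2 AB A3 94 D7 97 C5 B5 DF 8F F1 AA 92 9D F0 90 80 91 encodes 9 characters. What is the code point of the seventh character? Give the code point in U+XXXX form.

U+07CF

Offset 0: leading byte 0xF0 = 11110000 → 4-byte char #1 = F0 9F 98 87.
Offset 4: leading byte 0xF4 = 11110100 → 4-byte char #2 = F4 8D A6 B1.
Offset 8: leading byte 0xF0 = 11110000 → 4-byte char #3 = F0 90 8D 83.
Offset 12: leading byte 0xF2 = 11110010 → 4-byte char #4 = F2 AB A3 94.
Offset 16: leading byte 0xD7 = 11010111 → 2-byte char #5 = D7 97.
Offset 18: leading byte 0xC5 = 11000101 → 2-byte char #6 = C5 B5.
Offset 20: leading byte 0xDF = 11011111 → 2-byte char #7 = DF 8F.
Leading byte 0xDF = 11011111 matches 110xxxxx → 2-byte sequence.
Byte 1: 0xDF = 11011111, payload 11111 (5 bits).
Byte 2: 0x8F = 10001111 (10xxxxxx ✓), payload 001111.
Concatenate: 11111001111 = 0x7CF (11 bits → U+07CF).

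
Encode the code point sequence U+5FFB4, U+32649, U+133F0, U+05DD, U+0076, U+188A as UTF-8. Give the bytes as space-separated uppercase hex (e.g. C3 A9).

F1 9F BE B4 F0 B2 99 89 F0 93 8F B0 D7 9D 76 E1 A2 8A

U+5FFB4: 4-byte form → F1 9F BE B4.
U+32649: 4-byte form → F0 B2 99 89.
U+133F0: 4-byte form → F0 93 8F B0.
U+05DD: 2-byte form → D7 9D.
U+0076: 1-byte form → 76.
U+188A: 3-byte form → E1 A2 8A.
Concatenated (18 bytes): F1 9F BE B4 F0 B2 99 89 F0 93 8F B0 D7 9D 76 E1 A2 8A.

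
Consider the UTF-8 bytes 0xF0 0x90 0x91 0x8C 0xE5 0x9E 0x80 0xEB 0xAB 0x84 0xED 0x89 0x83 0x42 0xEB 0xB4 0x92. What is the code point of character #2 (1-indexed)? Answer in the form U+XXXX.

Offset 0: leading byte 0xF0 = 11110000 → 4-byte char #1 = F0 90 91 8C.
Offset 4: leading byte 0xE5 = 11100101 → 3-byte char #2 = E5 9E 80.
Leading byte 0xE5 = 11100101 matches 1110xxxx → 3-byte sequence.
Byte 1: 0xE5 = 11100101, payload 0101 (4 bits).
Byte 2: 0x9E = 10011110 (10xxxxxx ✓), payload 011110.
Byte 3: 0x80 = 10000000 (10xxxxxx ✓), payload 000000.
Concatenate: 0101011110000000 = 0x5780 (16 bits → U+5780).

U+5780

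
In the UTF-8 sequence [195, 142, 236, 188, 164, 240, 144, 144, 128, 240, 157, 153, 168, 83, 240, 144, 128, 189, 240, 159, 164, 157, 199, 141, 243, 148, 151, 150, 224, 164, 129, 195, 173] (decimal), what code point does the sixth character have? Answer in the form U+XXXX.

Offset 0: leading byte 0xC3 = 11000011 → 2-byte char #1 = C3 8E.
Offset 2: leading byte 0xEC = 11101100 → 3-byte char #2 = EC BC A4.
Offset 5: leading byte 0xF0 = 11110000 → 4-byte char #3 = F0 90 90 80.
Offset 9: leading byte 0xF0 = 11110000 → 4-byte char #4 = F0 9D 99 A8.
Offset 13: leading byte 0x53 = 01010011 → 1-byte char #5 = 53.
Offset 14: leading byte 0xF0 = 11110000 → 4-byte char #6 = F0 90 80 BD.
Leading byte 0xF0 = 11110000 matches 11110xxx → 4-byte sequence.
Byte 1: 0xF0 = 11110000, payload 000 (3 bits).
Byte 2: 0x90 = 10010000 (10xxxxxx ✓), payload 010000.
Byte 3: 0x80 = 10000000 (10xxxxxx ✓), payload 000000.
Byte 4: 0xBD = 10111101 (10xxxxxx ✓), payload 111101.
Concatenate: 000010000000000111101 = 0x1003D (21 bits → U+1003D).

U+1003D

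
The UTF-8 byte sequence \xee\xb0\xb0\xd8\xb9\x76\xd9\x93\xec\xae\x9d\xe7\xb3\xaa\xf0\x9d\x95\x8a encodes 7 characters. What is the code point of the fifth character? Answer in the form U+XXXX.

U+CB9D

Offset 0: leading byte 0xEE = 11101110 → 3-byte char #1 = EE B0 B0.
Offset 3: leading byte 0xD8 = 11011000 → 2-byte char #2 = D8 B9.
Offset 5: leading byte 0x76 = 01110110 → 1-byte char #3 = 76.
Offset 6: leading byte 0xD9 = 11011001 → 2-byte char #4 = D9 93.
Offset 8: leading byte 0xEC = 11101100 → 3-byte char #5 = EC AE 9D.
Leading byte 0xEC = 11101100 matches 1110xxxx → 3-byte sequence.
Byte 1: 0xEC = 11101100, payload 1100 (4 bits).
Byte 2: 0xAE = 10101110 (10xxxxxx ✓), payload 101110.
Byte 3: 0x9D = 10011101 (10xxxxxx ✓), payload 011101.
Concatenate: 1100101110011101 = 0xCB9D (16 bits → U+CB9D).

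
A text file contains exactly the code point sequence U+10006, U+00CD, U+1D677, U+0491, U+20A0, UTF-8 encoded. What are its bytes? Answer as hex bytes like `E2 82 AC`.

U+10006: 4-byte form → F0 90 80 86.
U+00CD: 2-byte form → C3 8D.
U+1D677: 4-byte form → F0 9D 99 B7.
U+0491: 2-byte form → D2 91.
U+20A0: 3-byte form → E2 82 A0.
Concatenated (15 bytes): F0 90 80 86 C3 8D F0 9D 99 B7 D2 91 E2 82 A0.

F0 90 80 86 C3 8D F0 9D 99 B7 D2 91 E2 82 A0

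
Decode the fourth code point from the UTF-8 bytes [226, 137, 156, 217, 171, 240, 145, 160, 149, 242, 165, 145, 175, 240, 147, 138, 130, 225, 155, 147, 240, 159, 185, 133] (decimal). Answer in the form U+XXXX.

U+A546F

Offset 0: leading byte 0xE2 = 11100010 → 3-byte char #1 = E2 89 9C.
Offset 3: leading byte 0xD9 = 11011001 → 2-byte char #2 = D9 AB.
Offset 5: leading byte 0xF0 = 11110000 → 4-byte char #3 = F0 91 A0 95.
Offset 9: leading byte 0xF2 = 11110010 → 4-byte char #4 = F2 A5 91 AF.
Leading byte 0xF2 = 11110010 matches 11110xxx → 4-byte sequence.
Byte 1: 0xF2 = 11110010, payload 010 (3 bits).
Byte 2: 0xA5 = 10100101 (10xxxxxx ✓), payload 100101.
Byte 3: 0x91 = 10010001 (10xxxxxx ✓), payload 010001.
Byte 4: 0xAF = 10101111 (10xxxxxx ✓), payload 101111.
Concatenate: 010100101010001101111 = 0xA546F (21 bits → U+A546F).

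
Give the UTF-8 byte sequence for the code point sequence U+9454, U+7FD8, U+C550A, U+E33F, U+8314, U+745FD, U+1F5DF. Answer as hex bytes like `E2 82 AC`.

U+9454: 3-byte form → E9 91 94.
U+7FD8: 3-byte form → E7 BF 98.
U+C550A: 4-byte form → F3 85 94 8A.
U+E33F: 3-byte form → EE 8C BF.
U+8314: 3-byte form → E8 8C 94.
U+745FD: 4-byte form → F1 B4 97 BD.
U+1F5DF: 4-byte form → F0 9F 97 9F.
Concatenated (24 bytes): E9 91 94 E7 BF 98 F3 85 94 8A EE 8C BF E8 8C 94 F1 B4 97 BD F0 9F 97 9F.

E9 91 94 E7 BF 98 F3 85 94 8A EE 8C BF E8 8C 94 F1 B4 97 BD F0 9F 97 9F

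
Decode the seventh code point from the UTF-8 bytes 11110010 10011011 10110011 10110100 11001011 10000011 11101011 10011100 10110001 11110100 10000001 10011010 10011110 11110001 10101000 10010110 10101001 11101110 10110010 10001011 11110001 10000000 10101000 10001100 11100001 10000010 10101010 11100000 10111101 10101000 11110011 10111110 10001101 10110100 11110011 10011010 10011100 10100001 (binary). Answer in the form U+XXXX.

Offset 0: leading byte 0xF2 = 11110010 → 4-byte char #1 = F2 9B B3 B4.
Offset 4: leading byte 0xCB = 11001011 → 2-byte char #2 = CB 83.
Offset 6: leading byte 0xEB = 11101011 → 3-byte char #3 = EB 9C B1.
Offset 9: leading byte 0xF4 = 11110100 → 4-byte char #4 = F4 81 9A 9E.
Offset 13: leading byte 0xF1 = 11110001 → 4-byte char #5 = F1 A8 96 A9.
Offset 17: leading byte 0xEE = 11101110 → 3-byte char #6 = EE B2 8B.
Offset 20: leading byte 0xF1 = 11110001 → 4-byte char #7 = F1 80 A8 8C.
Leading byte 0xF1 = 11110001 matches 11110xxx → 4-byte sequence.
Byte 1: 0xF1 = 11110001, payload 001 (3 bits).
Byte 2: 0x80 = 10000000 (10xxxxxx ✓), payload 000000.
Byte 3: 0xA8 = 10101000 (10xxxxxx ✓), payload 101000.
Byte 4: 0x8C = 10001100 (10xxxxxx ✓), payload 001100.
Concatenate: 001000000101000001100 = 0x40A0C (21 bits → U+40A0C).

U+40A0C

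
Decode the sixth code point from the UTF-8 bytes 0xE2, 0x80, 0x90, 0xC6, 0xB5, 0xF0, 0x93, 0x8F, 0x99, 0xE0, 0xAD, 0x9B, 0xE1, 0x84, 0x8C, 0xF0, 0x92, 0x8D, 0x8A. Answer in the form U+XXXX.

U+1234A

Offset 0: leading byte 0xE2 = 11100010 → 3-byte char #1 = E2 80 90.
Offset 3: leading byte 0xC6 = 11000110 → 2-byte char #2 = C6 B5.
Offset 5: leading byte 0xF0 = 11110000 → 4-byte char #3 = F0 93 8F 99.
Offset 9: leading byte 0xE0 = 11100000 → 3-byte char #4 = E0 AD 9B.
Offset 12: leading byte 0xE1 = 11100001 → 3-byte char #5 = E1 84 8C.
Offset 15: leading byte 0xF0 = 11110000 → 4-byte char #6 = F0 92 8D 8A.
Leading byte 0xF0 = 11110000 matches 11110xxx → 4-byte sequence.
Byte 1: 0xF0 = 11110000, payload 000 (3 bits).
Byte 2: 0x92 = 10010010 (10xxxxxx ✓), payload 010010.
Byte 3: 0x8D = 10001101 (10xxxxxx ✓), payload 001101.
Byte 4: 0x8A = 10001010 (10xxxxxx ✓), payload 001010.
Concatenate: 000010010001101001010 = 0x1234A (21 bits → U+1234A).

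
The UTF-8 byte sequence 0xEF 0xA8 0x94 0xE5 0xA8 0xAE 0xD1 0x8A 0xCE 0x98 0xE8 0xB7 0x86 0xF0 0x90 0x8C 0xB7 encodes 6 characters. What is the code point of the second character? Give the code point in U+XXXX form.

Offset 0: leading byte 0xEF = 11101111 → 3-byte char #1 = EF A8 94.
Offset 3: leading byte 0xE5 = 11100101 → 3-byte char #2 = E5 A8 AE.
Leading byte 0xE5 = 11100101 matches 1110xxxx → 3-byte sequence.
Byte 1: 0xE5 = 11100101, payload 0101 (4 bits).
Byte 2: 0xA8 = 10101000 (10xxxxxx ✓), payload 101000.
Byte 3: 0xAE = 10101110 (10xxxxxx ✓), payload 101110.
Concatenate: 0101101000101110 = 0x5A2E (16 bits → U+5A2E).

U+5A2E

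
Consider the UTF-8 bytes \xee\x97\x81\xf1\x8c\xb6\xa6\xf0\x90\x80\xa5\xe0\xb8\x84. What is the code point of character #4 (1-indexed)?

U+0E04

Offset 0: leading byte 0xEE = 11101110 → 3-byte char #1 = EE 97 81.
Offset 3: leading byte 0xF1 = 11110001 → 4-byte char #2 = F1 8C B6 A6.
Offset 7: leading byte 0xF0 = 11110000 → 4-byte char #3 = F0 90 80 A5.
Offset 11: leading byte 0xE0 = 11100000 → 3-byte char #4 = E0 B8 84.
Leading byte 0xE0 = 11100000 matches 1110xxxx → 3-byte sequence.
Byte 1: 0xE0 = 11100000, payload 0000 (4 bits).
Byte 2: 0xB8 = 10111000 (10xxxxxx ✓), payload 111000.
Byte 3: 0x84 = 10000100 (10xxxxxx ✓), payload 000100.
Concatenate: 0000111000000100 = 0xE04 (16 bits → U+0E04).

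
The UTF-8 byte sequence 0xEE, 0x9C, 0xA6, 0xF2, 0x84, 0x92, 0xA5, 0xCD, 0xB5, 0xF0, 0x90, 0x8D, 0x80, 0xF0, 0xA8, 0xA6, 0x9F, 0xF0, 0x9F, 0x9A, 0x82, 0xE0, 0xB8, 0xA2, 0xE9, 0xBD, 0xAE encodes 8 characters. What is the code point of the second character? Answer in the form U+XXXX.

Offset 0: leading byte 0xEE = 11101110 → 3-byte char #1 = EE 9C A6.
Offset 3: leading byte 0xF2 = 11110010 → 4-byte char #2 = F2 84 92 A5.
Leading byte 0xF2 = 11110010 matches 11110xxx → 4-byte sequence.
Byte 1: 0xF2 = 11110010, payload 010 (3 bits).
Byte 2: 0x84 = 10000100 (10xxxxxx ✓), payload 000100.
Byte 3: 0x92 = 10010010 (10xxxxxx ✓), payload 010010.
Byte 4: 0xA5 = 10100101 (10xxxxxx ✓), payload 100101.
Concatenate: 010000100010010100101 = 0x844A5 (21 bits → U+844A5).

U+844A5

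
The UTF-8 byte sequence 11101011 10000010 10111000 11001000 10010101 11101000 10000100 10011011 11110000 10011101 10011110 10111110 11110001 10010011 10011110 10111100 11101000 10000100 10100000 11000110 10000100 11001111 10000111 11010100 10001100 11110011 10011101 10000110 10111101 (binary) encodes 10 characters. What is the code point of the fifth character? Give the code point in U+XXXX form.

U+537BC

Offset 0: leading byte 0xEB = 11101011 → 3-byte char #1 = EB 82 B8.
Offset 3: leading byte 0xC8 = 11001000 → 2-byte char #2 = C8 95.
Offset 5: leading byte 0xE8 = 11101000 → 3-byte char #3 = E8 84 9B.
Offset 8: leading byte 0xF0 = 11110000 → 4-byte char #4 = F0 9D 9E BE.
Offset 12: leading byte 0xF1 = 11110001 → 4-byte char #5 = F1 93 9E BC.
Leading byte 0xF1 = 11110001 matches 11110xxx → 4-byte sequence.
Byte 1: 0xF1 = 11110001, payload 001 (3 bits).
Byte 2: 0x93 = 10010011 (10xxxxxx ✓), payload 010011.
Byte 3: 0x9E = 10011110 (10xxxxxx ✓), payload 011110.
Byte 4: 0xBC = 10111100 (10xxxxxx ✓), payload 111100.
Concatenate: 001010011011110111100 = 0x537BC (21 bits → U+537BC).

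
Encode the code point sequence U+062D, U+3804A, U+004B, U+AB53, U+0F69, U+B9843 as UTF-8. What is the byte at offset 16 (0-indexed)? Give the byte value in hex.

0x83

U+062D → 2-byte form D8 AD at offsets 0–1.
U+3804A → 4-byte form F0 B8 81 8A at offsets 2–5.
U+004B → 1-byte form 4B at offsets 6–6.
U+AB53 → 3-byte form EA AD 93 at offsets 7–9.
U+0F69 → 3-byte form E0 BD A9 at offsets 10–12.
U+B9843 → 4-byte form F2 B9 A1 83 at offsets 13–16.
Offset 16 falls in char 6's range; it's byte 4 of F2 B9 A1 83 = 0x83.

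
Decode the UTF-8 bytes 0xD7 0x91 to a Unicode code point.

Leading byte 0xD7 = 11010111 matches 110xxxxx → 2-byte sequence.
Byte 1: 0xD7 = 11010111, payload 10111 (5 bits).
Byte 2: 0x91 = 10010001 (10xxxxxx ✓), payload 010001.
Concatenate: 10111010001 = 0x5D1 (11 bits → U+05D1).

U+05D1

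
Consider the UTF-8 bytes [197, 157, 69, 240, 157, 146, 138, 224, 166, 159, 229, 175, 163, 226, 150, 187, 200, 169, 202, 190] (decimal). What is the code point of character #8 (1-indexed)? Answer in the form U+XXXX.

Offset 0: leading byte 0xC5 = 11000101 → 2-byte char #1 = C5 9D.
Offset 2: leading byte 0x45 = 01000101 → 1-byte char #2 = 45.
Offset 3: leading byte 0xF0 = 11110000 → 4-byte char #3 = F0 9D 92 8A.
Offset 7: leading byte 0xE0 = 11100000 → 3-byte char #4 = E0 A6 9F.
Offset 10: leading byte 0xE5 = 11100101 → 3-byte char #5 = E5 AF A3.
Offset 13: leading byte 0xE2 = 11100010 → 3-byte char #6 = E2 96 BB.
Offset 16: leading byte 0xC8 = 11001000 → 2-byte char #7 = C8 A9.
Offset 18: leading byte 0xCA = 11001010 → 2-byte char #8 = CA BE.
Leading byte 0xCA = 11001010 matches 110xxxxx → 2-byte sequence.
Byte 1: 0xCA = 11001010, payload 01010 (5 bits).
Byte 2: 0xBE = 10111110 (10xxxxxx ✓), payload 111110.
Concatenate: 01010111110 = 0x2BE (11 bits → U+02BE).

U+02BE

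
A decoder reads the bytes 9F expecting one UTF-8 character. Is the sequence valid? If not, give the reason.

invalid (continuation byte with no leading byte)

Byte 0x9F = 10011111 has the form 10xxxxxx — a continuation byte — but there is no preceding leading byte.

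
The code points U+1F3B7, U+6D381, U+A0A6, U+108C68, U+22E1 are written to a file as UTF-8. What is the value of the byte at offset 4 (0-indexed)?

0xF1

U+1F3B7 → 4-byte form F0 9F 8E B7 at offsets 0–3.
U+6D381 → 4-byte form F1 AD 8E 81 at offsets 4–7.
Offset 4 falls in char 2's range; it's byte 1 of F1 AD 8E 81 = 0xF1.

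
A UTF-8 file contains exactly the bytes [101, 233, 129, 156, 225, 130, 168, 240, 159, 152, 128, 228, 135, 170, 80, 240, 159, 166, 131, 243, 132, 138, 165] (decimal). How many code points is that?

Byte at offset 0: 0x65 = 01100101 → 1-byte char (#1). Advance 1.
Byte at offset 1: 0xE9 = 11101001 → 3-byte char (#2). Advance 3.
Byte at offset 4: 0xE1 = 11100001 → 3-byte char (#3). Advance 3.
Byte at offset 7: 0xF0 = 11110000 → 4-byte char (#4). Advance 4.
Byte at offset 11: 0xE4 = 11100100 → 3-byte char (#5). Advance 3.
Byte at offset 14: 0x50 = 01010000 → 1-byte char (#6). Advance 1.
Byte at offset 15: 0xF0 = 11110000 → 4-byte char (#7). Advance 4.
Byte at offset 19: 0xF3 = 11110011 → 4-byte char (#8). Advance 4.
Reached end at offset 23 after 8 code points.

8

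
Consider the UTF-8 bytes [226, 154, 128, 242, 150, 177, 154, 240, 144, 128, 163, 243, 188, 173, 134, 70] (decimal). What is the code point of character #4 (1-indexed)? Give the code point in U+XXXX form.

U+FCB46

Offset 0: leading byte 0xE2 = 11100010 → 3-byte char #1 = E2 9A 80.
Offset 3: leading byte 0xF2 = 11110010 → 4-byte char #2 = F2 96 B1 9A.
Offset 7: leading byte 0xF0 = 11110000 → 4-byte char #3 = F0 90 80 A3.
Offset 11: leading byte 0xF3 = 11110011 → 4-byte char #4 = F3 BC AD 86.
Leading byte 0xF3 = 11110011 matches 11110xxx → 4-byte sequence.
Byte 1: 0xF3 = 11110011, payload 011 (3 bits).
Byte 2: 0xBC = 10111100 (10xxxxxx ✓), payload 111100.
Byte 3: 0xAD = 10101101 (10xxxxxx ✓), payload 101101.
Byte 4: 0x86 = 10000110 (10xxxxxx ✓), payload 000110.
Concatenate: 011111100101101000110 = 0xFCB46 (21 bits → U+FCB46).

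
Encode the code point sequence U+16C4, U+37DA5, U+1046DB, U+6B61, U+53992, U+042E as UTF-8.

U+16C4: 3-byte form → E1 9B 84.
U+37DA5: 4-byte form → F0 B7 B6 A5.
U+1046DB: 4-byte form → F4 84 9B 9B.
U+6B61: 3-byte form → E6 AD A1.
U+53992: 4-byte form → F1 93 A6 92.
U+042E: 2-byte form → D0 AE.
Concatenated (20 bytes): E1 9B 84 F0 B7 B6 A5 F4 84 9B 9B E6 AD A1 F1 93 A6 92 D0 AE.

E1 9B 84 F0 B7 B6 A5 F4 84 9B 9B E6 AD A1 F1 93 A6 92 D0 AE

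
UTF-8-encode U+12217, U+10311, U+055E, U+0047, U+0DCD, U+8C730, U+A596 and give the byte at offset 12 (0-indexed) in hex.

0xB7

U+12217 → 4-byte form F0 92 88 97 at offsets 0–3.
U+10311 → 4-byte form F0 90 8C 91 at offsets 4–7.
U+055E → 2-byte form D5 9E at offsets 8–9.
U+0047 → 1-byte form 47 at offsets 10–10.
U+0DCD → 3-byte form E0 B7 8D at offsets 11–13.
Offset 12 falls in char 5's range; it's byte 2 of E0 B7 8D = 0xB7.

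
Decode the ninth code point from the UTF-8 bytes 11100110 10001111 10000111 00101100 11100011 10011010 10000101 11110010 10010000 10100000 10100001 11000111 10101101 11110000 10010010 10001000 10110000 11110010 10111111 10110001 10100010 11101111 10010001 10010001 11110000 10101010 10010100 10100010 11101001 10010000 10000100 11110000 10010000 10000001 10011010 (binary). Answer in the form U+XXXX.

U+2A522

Offset 0: leading byte 0xE6 = 11100110 → 3-byte char #1 = E6 8F 87.
Offset 3: leading byte 0x2C = 00101100 → 1-byte char #2 = 2C.
Offset 4: leading byte 0xE3 = 11100011 → 3-byte char #3 = E3 9A 85.
Offset 7: leading byte 0xF2 = 11110010 → 4-byte char #4 = F2 90 A0 A1.
Offset 11: leading byte 0xC7 = 11000111 → 2-byte char #5 = C7 AD.
Offset 13: leading byte 0xF0 = 11110000 → 4-byte char #6 = F0 92 88 B0.
Offset 17: leading byte 0xF2 = 11110010 → 4-byte char #7 = F2 BF B1 A2.
Offset 21: leading byte 0xEF = 11101111 → 3-byte char #8 = EF 91 91.
Offset 24: leading byte 0xF0 = 11110000 → 4-byte char #9 = F0 AA 94 A2.
Leading byte 0xF0 = 11110000 matches 11110xxx → 4-byte sequence.
Byte 1: 0xF0 = 11110000, payload 000 (3 bits).
Byte 2: 0xAA = 10101010 (10xxxxxx ✓), payload 101010.
Byte 3: 0x94 = 10010100 (10xxxxxx ✓), payload 010100.
Byte 4: 0xA2 = 10100010 (10xxxxxx ✓), payload 100010.
Concatenate: 000101010010100100010 = 0x2A522 (21 bits → U+2A522).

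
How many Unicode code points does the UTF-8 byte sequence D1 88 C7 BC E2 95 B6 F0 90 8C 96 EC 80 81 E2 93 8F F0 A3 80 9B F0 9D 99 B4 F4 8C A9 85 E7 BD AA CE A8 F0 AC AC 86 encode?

12

Byte at offset 0: 0xD1 = 11010001 → 2-byte char (#1). Advance 2.
Byte at offset 2: 0xC7 = 11000111 → 2-byte char (#2). Advance 2.
Byte at offset 4: 0xE2 = 11100010 → 3-byte char (#3). Advance 3.
Byte at offset 7: 0xF0 = 11110000 → 4-byte char (#4). Advance 4.
Byte at offset 11: 0xEC = 11101100 → 3-byte char (#5). Advance 3.
Byte at offset 14: 0xE2 = 11100010 → 3-byte char (#6). Advance 3.
Byte at offset 17: 0xF0 = 11110000 → 4-byte char (#7). Advance 4.
Byte at offset 21: 0xF0 = 11110000 → 4-byte char (#8). Advance 4.
Byte at offset 25: 0xF4 = 11110100 → 4-byte char (#9). Advance 4.
Byte at offset 29: 0xE7 = 11100111 → 3-byte char (#10). Advance 3.
Byte at offset 32: 0xCE = 11001110 → 2-byte char (#11). Advance 2.
Byte at offset 34: 0xF0 = 11110000 → 4-byte char (#12). Advance 4.
Reached end at offset 38 after 12 code points.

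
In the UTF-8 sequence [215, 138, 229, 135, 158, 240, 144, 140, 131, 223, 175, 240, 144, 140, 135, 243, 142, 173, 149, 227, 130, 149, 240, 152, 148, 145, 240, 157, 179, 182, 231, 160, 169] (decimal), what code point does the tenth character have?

U+7829

Offset 0: leading byte 0xD7 = 11010111 → 2-byte char #1 = D7 8A.
Offset 2: leading byte 0xE5 = 11100101 → 3-byte char #2 = E5 87 9E.
Offset 5: leading byte 0xF0 = 11110000 → 4-byte char #3 = F0 90 8C 83.
Offset 9: leading byte 0xDF = 11011111 → 2-byte char #4 = DF AF.
Offset 11: leading byte 0xF0 = 11110000 → 4-byte char #5 = F0 90 8C 87.
Offset 15: leading byte 0xF3 = 11110011 → 4-byte char #6 = F3 8E AD 95.
Offset 19: leading byte 0xE3 = 11100011 → 3-byte char #7 = E3 82 95.
Offset 22: leading byte 0xF0 = 11110000 → 4-byte char #8 = F0 98 94 91.
Offset 26: leading byte 0xF0 = 11110000 → 4-byte char #9 = F0 9D B3 B6.
Offset 30: leading byte 0xE7 = 11100111 → 3-byte char #10 = E7 A0 A9.
Leading byte 0xE7 = 11100111 matches 1110xxxx → 3-byte sequence.
Byte 1: 0xE7 = 11100111, payload 0111 (4 bits).
Byte 2: 0xA0 = 10100000 (10xxxxxx ✓), payload 100000.
Byte 3: 0xA9 = 10101001 (10xxxxxx ✓), payload 101001.
Concatenate: 0111100000101001 = 0x7829 (16 bits → U+7829).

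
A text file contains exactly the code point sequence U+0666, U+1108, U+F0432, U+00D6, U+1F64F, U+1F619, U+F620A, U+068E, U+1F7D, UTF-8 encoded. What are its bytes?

D9 A6 E1 84 88 F3 B0 90 B2 C3 96 F0 9F 99 8F F0 9F 98 99 F3 B6 88 8A DA 8E E1 BD BD

U+0666: 2-byte form → D9 A6.
U+1108: 3-byte form → E1 84 88.
U+F0432: 4-byte form → F3 B0 90 B2.
U+00D6: 2-byte form → C3 96.
U+1F64F: 4-byte form → F0 9F 99 8F.
U+1F619: 4-byte form → F0 9F 98 99.
U+F620A: 4-byte form → F3 B6 88 8A.
U+068E: 2-byte form → DA 8E.
U+1F7D: 3-byte form → E1 BD BD.
Concatenated (28 bytes): D9 A6 E1 84 88 F3 B0 90 B2 C3 96 F0 9F 99 8F F0 9F 98 99 F3 B6 88 8A DA 8E E1 BD BD.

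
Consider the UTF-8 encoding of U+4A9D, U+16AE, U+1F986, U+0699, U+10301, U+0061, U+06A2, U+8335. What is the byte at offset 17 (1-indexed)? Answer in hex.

1-indexed offset 17 is 0-indexed offset 16.
U+4A9D → 3-byte form E4 AA 9D at offsets 0–2.
U+16AE → 3-byte form E1 9A AE at offsets 3–5.
U+1F986 → 4-byte form F0 9F A6 86 at offsets 6–9.
U+0699 → 2-byte form DA 99 at offsets 10–11.
U+10301 → 4-byte form F0 90 8C 81 at offsets 12–15.
U+0061 → 1-byte form 61 at offsets 16–16.
Offset 16 falls in char 6's range; it's byte 1 of 61 = 0x61.

0x61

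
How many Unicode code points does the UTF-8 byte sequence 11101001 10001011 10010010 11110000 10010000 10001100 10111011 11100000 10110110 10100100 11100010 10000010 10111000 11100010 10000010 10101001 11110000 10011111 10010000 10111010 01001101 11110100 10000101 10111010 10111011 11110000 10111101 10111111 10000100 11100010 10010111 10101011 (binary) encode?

Byte at offset 0: 0xE9 = 11101001 → 3-byte char (#1). Advance 3.
Byte at offset 3: 0xF0 = 11110000 → 4-byte char (#2). Advance 4.
Byte at offset 7: 0xE0 = 11100000 → 3-byte char (#3). Advance 3.
Byte at offset 10: 0xE2 = 11100010 → 3-byte char (#4). Advance 3.
Byte at offset 13: 0xE2 = 11100010 → 3-byte char (#5). Advance 3.
Byte at offset 16: 0xF0 = 11110000 → 4-byte char (#6). Advance 4.
Byte at offset 20: 0x4D = 01001101 → 1-byte char (#7). Advance 1.
Byte at offset 21: 0xF4 = 11110100 → 4-byte char (#8). Advance 4.
Byte at offset 25: 0xF0 = 11110000 → 4-byte char (#9). Advance 4.
Byte at offset 29: 0xE2 = 11100010 → 3-byte char (#10). Advance 3.
Reached end at offset 32 after 10 code points.

10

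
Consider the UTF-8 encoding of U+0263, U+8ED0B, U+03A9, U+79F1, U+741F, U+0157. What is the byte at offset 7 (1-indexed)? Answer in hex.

0xCE

1-indexed offset 7 is 0-indexed offset 6.
U+0263 → 2-byte form C9 A3 at offsets 0–1.
U+8ED0B → 4-byte form F2 8E B4 8B at offsets 2–5.
U+03A9 → 2-byte form CE A9 at offsets 6–7.
Offset 6 falls in char 3's range; it's byte 1 of CE A9 = 0xCE.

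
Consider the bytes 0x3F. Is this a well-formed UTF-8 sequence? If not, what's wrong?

Leading byte 0x3F = 00111111 → 1-byte form.

valid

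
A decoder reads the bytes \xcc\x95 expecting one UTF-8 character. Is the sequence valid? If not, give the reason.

valid

Leading byte 0xCC = 11001100 → 2-byte form.
Continuation bytes 0x95=10010101 all match 10xxxxxx.
Decoded value 0x315 is ≥ 0x80 (shortest form) and not a surrogate.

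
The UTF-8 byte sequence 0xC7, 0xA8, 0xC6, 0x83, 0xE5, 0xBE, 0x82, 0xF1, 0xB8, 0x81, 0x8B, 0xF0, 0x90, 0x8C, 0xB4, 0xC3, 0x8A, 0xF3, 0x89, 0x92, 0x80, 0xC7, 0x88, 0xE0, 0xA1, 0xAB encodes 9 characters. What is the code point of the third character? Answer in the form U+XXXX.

Offset 0: leading byte 0xC7 = 11000111 → 2-byte char #1 = C7 A8.
Offset 2: leading byte 0xC6 = 11000110 → 2-byte char #2 = C6 83.
Offset 4: leading byte 0xE5 = 11100101 → 3-byte char #3 = E5 BE 82.
Leading byte 0xE5 = 11100101 matches 1110xxxx → 3-byte sequence.
Byte 1: 0xE5 = 11100101, payload 0101 (4 bits).
Byte 2: 0xBE = 10111110 (10xxxxxx ✓), payload 111110.
Byte 3: 0x82 = 10000010 (10xxxxxx ✓), payload 000010.
Concatenate: 0101111110000010 = 0x5F82 (16 bits → U+5F82).

U+5F82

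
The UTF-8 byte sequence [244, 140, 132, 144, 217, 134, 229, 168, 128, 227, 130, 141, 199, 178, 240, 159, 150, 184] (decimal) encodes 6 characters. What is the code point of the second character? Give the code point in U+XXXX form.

Offset 0: leading byte 0xF4 = 11110100 → 4-byte char #1 = F4 8C 84 90.
Offset 4: leading byte 0xD9 = 11011001 → 2-byte char #2 = D9 86.
Leading byte 0xD9 = 11011001 matches 110xxxxx → 2-byte sequence.
Byte 1: 0xD9 = 11011001, payload 11001 (5 bits).
Byte 2: 0x86 = 10000110 (10xxxxxx ✓), payload 000110.
Concatenate: 11001000110 = 0x646 (11 bits → U+0646).

U+0646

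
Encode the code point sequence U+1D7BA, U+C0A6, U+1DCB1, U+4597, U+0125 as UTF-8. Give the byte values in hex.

F0 9D 9E BA EC 82 A6 F0 9D B2 B1 E4 96 97 C4 A5

U+1D7BA: 4-byte form → F0 9D 9E BA.
U+C0A6: 3-byte form → EC 82 A6.
U+1DCB1: 4-byte form → F0 9D B2 B1.
U+4597: 3-byte form → E4 96 97.
U+0125: 2-byte form → C4 A5.
Concatenated (16 bytes): F0 9D 9E BA EC 82 A6 F0 9D B2 B1 E4 96 97 C4 A5.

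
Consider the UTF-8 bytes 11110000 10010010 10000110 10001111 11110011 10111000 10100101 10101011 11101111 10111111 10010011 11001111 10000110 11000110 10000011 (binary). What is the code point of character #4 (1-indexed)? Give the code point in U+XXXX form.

Offset 0: leading byte 0xF0 = 11110000 → 4-byte char #1 = F0 92 86 8F.
Offset 4: leading byte 0xF3 = 11110011 → 4-byte char #2 = F3 B8 A5 AB.
Offset 8: leading byte 0xEF = 11101111 → 3-byte char #3 = EF BF 93.
Offset 11: leading byte 0xCF = 11001111 → 2-byte char #4 = CF 86.
Leading byte 0xCF = 11001111 matches 110xxxxx → 2-byte sequence.
Byte 1: 0xCF = 11001111, payload 01111 (5 bits).
Byte 2: 0x86 = 10000110 (10xxxxxx ✓), payload 000110.
Concatenate: 01111000110 = 0x3C6 (11 bits → U+03C6).

U+03C6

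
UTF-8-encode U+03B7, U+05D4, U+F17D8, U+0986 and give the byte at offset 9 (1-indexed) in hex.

0xE0

1-indexed offset 9 is 0-indexed offset 8.
U+03B7 → 2-byte form CE B7 at offsets 0–1.
U+05D4 → 2-byte form D7 94 at offsets 2–3.
U+F17D8 → 4-byte form F3 B1 9F 98 at offsets 4–7.
U+0986 → 3-byte form E0 A6 86 at offsets 8–10.
Offset 8 falls in char 4's range; it's byte 1 of E0 A6 86 = 0xE0.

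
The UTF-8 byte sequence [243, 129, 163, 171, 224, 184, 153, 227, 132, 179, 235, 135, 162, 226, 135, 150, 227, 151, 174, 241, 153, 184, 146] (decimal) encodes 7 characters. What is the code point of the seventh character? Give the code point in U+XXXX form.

Offset 0: leading byte 0xF3 = 11110011 → 4-byte char #1 = F3 81 A3 AB.
Offset 4: leading byte 0xE0 = 11100000 → 3-byte char #2 = E0 B8 99.
Offset 7: leading byte 0xE3 = 11100011 → 3-byte char #3 = E3 84 B3.
Offset 10: leading byte 0xEB = 11101011 → 3-byte char #4 = EB 87 A2.
Offset 13: leading byte 0xE2 = 11100010 → 3-byte char #5 = E2 87 96.
Offset 16: leading byte 0xE3 = 11100011 → 3-byte char #6 = E3 97 AE.
Offset 19: leading byte 0xF1 = 11110001 → 4-byte char #7 = F1 99 B8 92.
Leading byte 0xF1 = 11110001 matches 11110xxx → 4-byte sequence.
Byte 1: 0xF1 = 11110001, payload 001 (3 bits).
Byte 2: 0x99 = 10011001 (10xxxxxx ✓), payload 011001.
Byte 3: 0xB8 = 10111000 (10xxxxxx ✓), payload 111000.
Byte 4: 0x92 = 10010010 (10xxxxxx ✓), payload 010010.
Concatenate: 001011001111000010010 = 0x59E12 (21 bits → U+59E12).

U+59E12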